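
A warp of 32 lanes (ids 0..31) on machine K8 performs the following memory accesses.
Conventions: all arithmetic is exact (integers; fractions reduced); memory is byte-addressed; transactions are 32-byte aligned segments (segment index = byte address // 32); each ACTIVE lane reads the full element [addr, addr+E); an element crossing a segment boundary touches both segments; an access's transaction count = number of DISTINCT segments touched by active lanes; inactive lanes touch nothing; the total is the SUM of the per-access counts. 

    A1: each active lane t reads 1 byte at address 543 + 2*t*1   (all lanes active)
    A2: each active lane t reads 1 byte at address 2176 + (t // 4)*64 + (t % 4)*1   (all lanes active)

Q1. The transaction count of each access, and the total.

A1: 3 transactions
A2: 8 transactions

Answer: 3,8; total 11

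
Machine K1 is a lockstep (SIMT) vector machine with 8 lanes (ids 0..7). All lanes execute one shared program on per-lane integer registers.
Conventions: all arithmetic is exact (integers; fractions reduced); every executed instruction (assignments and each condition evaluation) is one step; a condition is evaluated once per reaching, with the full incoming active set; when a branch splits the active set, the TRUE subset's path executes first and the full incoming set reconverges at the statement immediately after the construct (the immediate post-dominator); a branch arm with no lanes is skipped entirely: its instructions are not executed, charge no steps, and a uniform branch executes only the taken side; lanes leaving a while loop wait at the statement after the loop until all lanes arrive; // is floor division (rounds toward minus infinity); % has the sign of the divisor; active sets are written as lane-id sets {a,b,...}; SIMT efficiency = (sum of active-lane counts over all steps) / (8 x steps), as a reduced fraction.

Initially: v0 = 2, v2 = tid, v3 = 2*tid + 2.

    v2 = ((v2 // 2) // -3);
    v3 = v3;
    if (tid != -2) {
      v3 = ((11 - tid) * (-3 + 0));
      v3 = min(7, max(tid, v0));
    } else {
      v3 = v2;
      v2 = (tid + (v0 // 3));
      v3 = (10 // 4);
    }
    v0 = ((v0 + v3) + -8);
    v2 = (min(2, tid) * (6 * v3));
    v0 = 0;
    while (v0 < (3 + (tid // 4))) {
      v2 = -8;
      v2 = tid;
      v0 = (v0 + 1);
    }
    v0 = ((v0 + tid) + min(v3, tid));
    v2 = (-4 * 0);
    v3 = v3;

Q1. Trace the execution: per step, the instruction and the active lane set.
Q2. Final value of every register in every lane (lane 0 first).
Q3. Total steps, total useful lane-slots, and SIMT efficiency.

step 0: v2 <- ((v2 // 2) // -3)      {0,1,2,3,4,5,6,7}
step 1: v3 <- v3                     {0,1,2,3,4,5,6,7}
step 2: eval (tid != -2)             {0,1,2,3,4,5,6,7}
step 3: v3 <- ((11 - tid) * (-3 + 0)) {0,1,2,3,4,5,6,7}
step 4: v3 <- min(7, max(tid, v0))   {0,1,2,3,4,5,6,7}
step 5: v0 <- ((v0 + v3) + -8)       {0,1,2,3,4,5,6,7}
step 6: v2 <- (min(2, tid) * (6 * v3)) {0,1,2,3,4,5,6,7}
step 7: v0 <- 0                      {0,1,2,3,4,5,6,7}
step 8: eval (v0 < (3 + (tid // 4))) {0,1,2,3,4,5,6,7}
step 9: v2 <- -8                     {0,1,2,3,4,5,6,7}
step 10: v2 <- tid                    {0,1,2,3,4,5,6,7}
step 11: v0 <- (v0 + 1)               {0,1,2,3,4,5,6,7}
step 12: eval (v0 < (3 + (tid // 4))) {0,1,2,3,4,5,6,7}
step 13: v2 <- -8                     {0,1,2,3,4,5,6,7}
step 14: v2 <- tid                    {0,1,2,3,4,5,6,7}
step 15: v0 <- (v0 + 1)               {0,1,2,3,4,5,6,7}
step 16: eval (v0 < (3 + (tid // 4))) {0,1,2,3,4,5,6,7}
step 17: v2 <- -8                     {0,1,2,3,4,5,6,7}
step 18: v2 <- tid                    {0,1,2,3,4,5,6,7}
step 19: v0 <- (v0 + 1)               {0,1,2,3,4,5,6,7}
step 20: eval (v0 < (3 + (tid // 4))) {0,1,2,3,4,5,6,7}
step 21: v2 <- -8                     {4,5,6,7}
step 22: v2 <- tid                    {4,5,6,7}
step 23: v0 <- (v0 + 1)               {4,5,6,7}
step 24: eval (v0 < (3 + (tid // 4))) {4,5,6,7}
step 25: v0 <- ((v0 + tid) + min(v3, tid)) {0,1,2,3,4,5,6,7}
step 26: v2 <- (-4 * 0)               {0,1,2,3,4,5,6,7}
step 27: v3 <- v3                     {0,1,2,3,4,5,6,7}

Answer: 28 steps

v0: 3,5,7,9,12,14,16,18
v2: 0,0,0,0,0,0,0,0
v3: 2,2,2,3,4,5,6,7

steps = 28; useful = 208; efficiency = 208/224 = 13/14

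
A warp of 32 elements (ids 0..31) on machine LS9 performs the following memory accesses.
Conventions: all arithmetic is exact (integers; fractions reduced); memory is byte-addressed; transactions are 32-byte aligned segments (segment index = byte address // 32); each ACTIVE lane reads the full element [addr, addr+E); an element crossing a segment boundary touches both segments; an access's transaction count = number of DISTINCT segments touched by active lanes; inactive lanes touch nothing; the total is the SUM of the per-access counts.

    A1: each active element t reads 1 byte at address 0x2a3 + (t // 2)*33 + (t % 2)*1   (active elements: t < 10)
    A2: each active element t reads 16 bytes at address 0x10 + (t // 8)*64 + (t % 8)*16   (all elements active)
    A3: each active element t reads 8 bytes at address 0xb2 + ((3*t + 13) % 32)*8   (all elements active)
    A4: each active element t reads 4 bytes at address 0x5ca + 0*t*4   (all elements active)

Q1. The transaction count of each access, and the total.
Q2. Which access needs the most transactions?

A1: 5 transactions
A2: 11 transactions
A3: 9 transactions
A4: 1 transaction

Answer: 5,11,9,1; total 26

Answer: A2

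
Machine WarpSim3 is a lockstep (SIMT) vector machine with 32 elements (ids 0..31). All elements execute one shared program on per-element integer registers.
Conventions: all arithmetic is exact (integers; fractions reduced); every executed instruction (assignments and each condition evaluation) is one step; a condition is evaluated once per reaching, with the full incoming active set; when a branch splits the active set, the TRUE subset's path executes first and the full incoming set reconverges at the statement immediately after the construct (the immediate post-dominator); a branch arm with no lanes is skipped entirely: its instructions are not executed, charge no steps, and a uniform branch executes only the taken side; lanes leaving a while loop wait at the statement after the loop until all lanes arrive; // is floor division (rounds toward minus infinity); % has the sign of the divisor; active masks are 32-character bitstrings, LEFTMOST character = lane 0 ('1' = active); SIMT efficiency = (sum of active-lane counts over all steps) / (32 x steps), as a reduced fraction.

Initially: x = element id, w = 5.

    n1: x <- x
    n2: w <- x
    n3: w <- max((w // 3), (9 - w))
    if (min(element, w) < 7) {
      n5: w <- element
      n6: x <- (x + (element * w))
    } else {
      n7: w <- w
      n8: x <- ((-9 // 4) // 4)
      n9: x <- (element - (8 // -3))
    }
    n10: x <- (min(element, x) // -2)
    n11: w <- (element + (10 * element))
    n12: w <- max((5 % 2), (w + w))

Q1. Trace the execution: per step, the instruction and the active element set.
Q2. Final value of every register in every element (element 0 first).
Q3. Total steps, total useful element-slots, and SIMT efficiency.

step 0: x <- x                       11111111111111111111111111111111
step 1: w <- x                       11111111111111111111111111111111
step 2: w <- max((w // 3), (9 - w))  11111111111111111111111111111111
step 3: eval (min(element, w) < 7)   11111111111111111111111111111111
step 4: w <- element                 11111111111111111111100000000000
step 5: x <- (x + (element * w))     11111111111111111111100000000000
step 6: w <- w                       00000000000000000000011111111111
step 7: x <- ((-9 // 4) // 4)        00000000000000000000011111111111
step 8: x <- (element - (8 // -3))   00000000000000000000011111111111
step 9: x <- (min(element, x) // -2) 11111111111111111111111111111111
step 10: w <- (element + (10 * element)) 11111111111111111111111111111111
step 11: w <- max((5 % 2), (w + w))   11111111111111111111111111111111

Answer: 12 steps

x: 0,-1,-1,-2,-2,-3,-3,-4,-4,-5,-5,-6,-6,-7,-7,-8,-8,-9,-9,-10,-10,-11,-11,-12,-12,-13,-13,-14,-14,-15,-15,-16
w: 1,22,44,66,88,110,132,154,176,198,220,242,264,286,308,330,352,374,396,418,440,462,484,506,528,550,572,594,616,638,660,682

steps = 12; useful = 299; efficiency = 299/384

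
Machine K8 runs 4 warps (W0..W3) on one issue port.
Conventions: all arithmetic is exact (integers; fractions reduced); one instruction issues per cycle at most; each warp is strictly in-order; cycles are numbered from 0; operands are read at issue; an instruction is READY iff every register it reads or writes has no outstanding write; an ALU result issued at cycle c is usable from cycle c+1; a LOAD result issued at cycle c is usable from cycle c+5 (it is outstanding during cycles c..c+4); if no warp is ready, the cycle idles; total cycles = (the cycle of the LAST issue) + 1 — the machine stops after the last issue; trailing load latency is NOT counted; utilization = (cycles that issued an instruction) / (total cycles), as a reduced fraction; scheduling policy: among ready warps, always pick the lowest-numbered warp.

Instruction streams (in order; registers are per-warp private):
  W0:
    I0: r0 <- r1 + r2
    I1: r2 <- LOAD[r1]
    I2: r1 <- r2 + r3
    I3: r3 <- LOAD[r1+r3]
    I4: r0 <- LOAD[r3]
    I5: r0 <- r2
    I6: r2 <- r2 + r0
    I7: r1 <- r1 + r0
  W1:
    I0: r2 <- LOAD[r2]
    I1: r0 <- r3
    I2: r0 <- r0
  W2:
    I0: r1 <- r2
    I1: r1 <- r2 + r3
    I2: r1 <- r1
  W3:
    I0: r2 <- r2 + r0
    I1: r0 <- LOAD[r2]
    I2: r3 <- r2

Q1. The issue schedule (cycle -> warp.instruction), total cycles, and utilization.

cycle 0: W0.I0
cycle 1: W0.I1
cycle 2: W1.I0
cycle 3: W1.I1
cycle 4: W1.I2
cycle 5: W2.I0
cycle 6: W0.I2
cycle 7: W0.I3
cycle 8: W2.I1
cycle 9: W2.I2
cycle 10: W3.I0
cycle 11: W3.I1
cycle 12: W0.I4
cycle 13: W3.I2
cycle 14: idle
cycle 15: idle
cycle 16: idle
cycle 17: W0.I5
cycle 18: W0.I6
cycle 19: W0.I7

Answer: 20 cycles, utilization 17/20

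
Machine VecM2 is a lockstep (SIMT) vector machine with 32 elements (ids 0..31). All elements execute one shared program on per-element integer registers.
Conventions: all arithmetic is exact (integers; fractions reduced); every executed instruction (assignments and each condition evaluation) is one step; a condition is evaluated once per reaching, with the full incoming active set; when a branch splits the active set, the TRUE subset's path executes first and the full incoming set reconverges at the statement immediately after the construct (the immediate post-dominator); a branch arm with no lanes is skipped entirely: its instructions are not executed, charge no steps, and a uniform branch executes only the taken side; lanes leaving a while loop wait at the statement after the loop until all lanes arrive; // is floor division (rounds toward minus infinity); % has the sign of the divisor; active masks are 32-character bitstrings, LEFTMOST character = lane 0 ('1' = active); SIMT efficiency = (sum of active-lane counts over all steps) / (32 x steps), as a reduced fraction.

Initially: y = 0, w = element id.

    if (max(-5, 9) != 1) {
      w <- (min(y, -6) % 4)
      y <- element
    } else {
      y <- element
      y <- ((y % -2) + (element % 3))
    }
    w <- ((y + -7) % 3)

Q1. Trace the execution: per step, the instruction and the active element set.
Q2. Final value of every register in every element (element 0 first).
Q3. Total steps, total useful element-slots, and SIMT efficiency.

step 0: eval (max(-5, 9) != 1)       11111111111111111111111111111111
step 1: w <- (min(y, -6) % 4)        11111111111111111111111111111111
step 2: y <- element                 11111111111111111111111111111111
step 3: w <- ((y + -7) % 3)          11111111111111111111111111111111

Answer: 4 steps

y: 0,1,2,3,4,5,6,7,8,9,10,11,12,13,14,15,16,17,18,19,20,21,22,23,24,25,26,27,28,29,30,31
w: 2,0,1,2,0,1,2,0,1,2,0,1,2,0,1,2,0,1,2,0,1,2,0,1,2,0,1,2,0,1,2,0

steps = 4; useful = 128; efficiency = 128/128 = 1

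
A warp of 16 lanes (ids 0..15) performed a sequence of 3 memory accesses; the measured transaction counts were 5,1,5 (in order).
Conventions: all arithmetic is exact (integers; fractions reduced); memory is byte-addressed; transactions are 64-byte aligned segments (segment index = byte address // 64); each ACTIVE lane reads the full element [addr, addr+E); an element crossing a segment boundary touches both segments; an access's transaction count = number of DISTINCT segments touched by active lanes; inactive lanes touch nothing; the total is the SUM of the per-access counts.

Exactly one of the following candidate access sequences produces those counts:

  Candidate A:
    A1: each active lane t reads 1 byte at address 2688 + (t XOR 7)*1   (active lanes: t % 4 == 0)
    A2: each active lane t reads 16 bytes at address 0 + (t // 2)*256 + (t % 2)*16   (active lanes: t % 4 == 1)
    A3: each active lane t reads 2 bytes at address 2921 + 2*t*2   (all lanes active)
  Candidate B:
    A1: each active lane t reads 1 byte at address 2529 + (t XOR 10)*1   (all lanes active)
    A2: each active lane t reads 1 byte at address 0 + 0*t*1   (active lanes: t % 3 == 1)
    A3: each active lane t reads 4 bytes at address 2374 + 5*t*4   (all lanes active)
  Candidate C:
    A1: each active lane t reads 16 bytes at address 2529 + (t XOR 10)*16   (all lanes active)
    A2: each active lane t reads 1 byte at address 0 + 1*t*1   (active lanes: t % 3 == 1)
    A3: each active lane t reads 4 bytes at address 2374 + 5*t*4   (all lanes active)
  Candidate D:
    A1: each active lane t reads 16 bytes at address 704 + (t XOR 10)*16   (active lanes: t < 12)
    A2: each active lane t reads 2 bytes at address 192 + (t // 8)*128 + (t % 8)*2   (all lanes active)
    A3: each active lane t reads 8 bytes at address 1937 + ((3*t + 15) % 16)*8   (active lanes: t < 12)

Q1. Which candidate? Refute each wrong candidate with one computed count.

A: A1 gives 1 transaction, not 5
B: A1 gives 1 transaction, not 5
D: A1 gives 3 transactions, not 5
C: all counts match (5,1,5)

Answer: C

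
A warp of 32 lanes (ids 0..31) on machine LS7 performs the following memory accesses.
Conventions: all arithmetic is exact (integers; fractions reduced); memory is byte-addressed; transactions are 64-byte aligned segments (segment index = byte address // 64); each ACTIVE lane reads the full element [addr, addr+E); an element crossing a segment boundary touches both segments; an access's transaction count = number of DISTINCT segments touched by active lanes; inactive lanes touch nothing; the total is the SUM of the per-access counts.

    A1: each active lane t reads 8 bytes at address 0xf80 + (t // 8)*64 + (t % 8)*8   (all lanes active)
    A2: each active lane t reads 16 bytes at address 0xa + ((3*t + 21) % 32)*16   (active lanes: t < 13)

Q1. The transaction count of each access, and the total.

A1: 4 transactions
A2: 8 transactions

Answer: 4,8; total 12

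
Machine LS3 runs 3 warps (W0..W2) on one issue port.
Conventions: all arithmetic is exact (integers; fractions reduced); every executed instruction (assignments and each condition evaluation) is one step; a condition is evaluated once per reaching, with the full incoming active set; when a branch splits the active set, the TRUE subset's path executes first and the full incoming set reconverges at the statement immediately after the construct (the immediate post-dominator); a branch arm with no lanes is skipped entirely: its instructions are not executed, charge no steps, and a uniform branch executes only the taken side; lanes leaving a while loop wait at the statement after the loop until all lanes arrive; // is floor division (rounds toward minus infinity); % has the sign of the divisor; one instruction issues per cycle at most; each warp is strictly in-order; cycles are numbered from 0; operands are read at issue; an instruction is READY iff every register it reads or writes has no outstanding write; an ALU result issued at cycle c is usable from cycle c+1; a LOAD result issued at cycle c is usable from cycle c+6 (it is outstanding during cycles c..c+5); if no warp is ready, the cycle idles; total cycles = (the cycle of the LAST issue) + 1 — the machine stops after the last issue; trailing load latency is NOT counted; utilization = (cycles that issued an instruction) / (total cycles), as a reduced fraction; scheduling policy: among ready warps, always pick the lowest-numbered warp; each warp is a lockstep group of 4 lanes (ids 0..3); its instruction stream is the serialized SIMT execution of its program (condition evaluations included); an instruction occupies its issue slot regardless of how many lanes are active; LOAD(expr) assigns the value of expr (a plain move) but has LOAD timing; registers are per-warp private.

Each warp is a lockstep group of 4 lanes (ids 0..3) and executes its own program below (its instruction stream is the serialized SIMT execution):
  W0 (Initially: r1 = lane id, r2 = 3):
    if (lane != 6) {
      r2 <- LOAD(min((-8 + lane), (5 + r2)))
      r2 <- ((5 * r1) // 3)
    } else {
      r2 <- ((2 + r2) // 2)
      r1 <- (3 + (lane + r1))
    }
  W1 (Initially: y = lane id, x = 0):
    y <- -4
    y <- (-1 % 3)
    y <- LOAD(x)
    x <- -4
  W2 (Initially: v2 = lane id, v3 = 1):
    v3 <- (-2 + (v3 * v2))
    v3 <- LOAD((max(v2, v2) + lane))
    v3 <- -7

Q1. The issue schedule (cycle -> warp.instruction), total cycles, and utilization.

cycle 0: W0.I0
cycle 1: W0.I1
cycle 2: W1.I0
cycle 3: W1.I1
cycle 4: W1.I2
cycle 5: W1.I3
cycle 6: W2.I0
cycle 7: W0.I2
cycle 8: W2.I1
cycle 9: idle
cycle 10: idle
cycle 11: idle
cycle 12: idle
cycle 13: idle
cycle 14: W2.I2

Answer: 15 cycles, utilization 2/3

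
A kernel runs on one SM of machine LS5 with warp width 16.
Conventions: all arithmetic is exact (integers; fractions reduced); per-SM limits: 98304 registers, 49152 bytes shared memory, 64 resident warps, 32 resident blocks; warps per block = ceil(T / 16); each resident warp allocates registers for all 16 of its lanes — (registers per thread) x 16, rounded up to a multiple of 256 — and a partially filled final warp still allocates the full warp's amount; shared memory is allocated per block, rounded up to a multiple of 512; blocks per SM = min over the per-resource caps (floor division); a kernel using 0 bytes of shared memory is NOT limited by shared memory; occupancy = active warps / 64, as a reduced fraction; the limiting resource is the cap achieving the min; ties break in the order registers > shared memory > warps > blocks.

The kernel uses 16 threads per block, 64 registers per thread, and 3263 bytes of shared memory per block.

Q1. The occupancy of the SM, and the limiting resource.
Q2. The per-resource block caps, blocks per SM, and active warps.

Answer: occupancy 13/64, limited by shared memory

registers: 96 blocks
shared memory: 13 blocks
warps: 64 blocks
blocks: 32 blocks

Answer: 13 blocks, 13 active warps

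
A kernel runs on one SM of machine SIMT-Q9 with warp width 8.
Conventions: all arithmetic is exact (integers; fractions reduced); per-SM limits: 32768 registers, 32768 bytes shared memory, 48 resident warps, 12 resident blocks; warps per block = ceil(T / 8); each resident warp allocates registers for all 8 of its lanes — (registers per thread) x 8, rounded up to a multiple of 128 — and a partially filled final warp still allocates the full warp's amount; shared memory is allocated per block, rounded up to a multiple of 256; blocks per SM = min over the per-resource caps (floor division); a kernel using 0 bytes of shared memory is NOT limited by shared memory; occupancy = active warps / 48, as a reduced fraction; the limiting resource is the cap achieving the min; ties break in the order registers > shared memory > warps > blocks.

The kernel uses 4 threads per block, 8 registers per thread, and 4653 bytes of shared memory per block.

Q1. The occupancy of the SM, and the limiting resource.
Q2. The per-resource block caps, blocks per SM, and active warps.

Answer: occupancy 1/8, limited by shared memory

registers: 256 blocks
shared memory: 6 blocks
warps: 48 blocks
blocks: 12 blocks

Answer: 6 blocks, 6 active warps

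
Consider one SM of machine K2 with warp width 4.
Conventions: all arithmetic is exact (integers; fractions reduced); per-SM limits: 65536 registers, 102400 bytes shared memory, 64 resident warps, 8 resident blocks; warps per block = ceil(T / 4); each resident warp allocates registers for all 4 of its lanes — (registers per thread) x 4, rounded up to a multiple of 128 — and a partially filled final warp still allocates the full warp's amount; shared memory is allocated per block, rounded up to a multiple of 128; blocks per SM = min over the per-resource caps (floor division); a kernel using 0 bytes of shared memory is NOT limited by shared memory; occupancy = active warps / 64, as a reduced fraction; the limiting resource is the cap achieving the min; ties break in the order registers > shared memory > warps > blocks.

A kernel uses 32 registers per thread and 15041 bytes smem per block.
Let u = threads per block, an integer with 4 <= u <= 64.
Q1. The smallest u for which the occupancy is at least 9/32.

Answer: u = 9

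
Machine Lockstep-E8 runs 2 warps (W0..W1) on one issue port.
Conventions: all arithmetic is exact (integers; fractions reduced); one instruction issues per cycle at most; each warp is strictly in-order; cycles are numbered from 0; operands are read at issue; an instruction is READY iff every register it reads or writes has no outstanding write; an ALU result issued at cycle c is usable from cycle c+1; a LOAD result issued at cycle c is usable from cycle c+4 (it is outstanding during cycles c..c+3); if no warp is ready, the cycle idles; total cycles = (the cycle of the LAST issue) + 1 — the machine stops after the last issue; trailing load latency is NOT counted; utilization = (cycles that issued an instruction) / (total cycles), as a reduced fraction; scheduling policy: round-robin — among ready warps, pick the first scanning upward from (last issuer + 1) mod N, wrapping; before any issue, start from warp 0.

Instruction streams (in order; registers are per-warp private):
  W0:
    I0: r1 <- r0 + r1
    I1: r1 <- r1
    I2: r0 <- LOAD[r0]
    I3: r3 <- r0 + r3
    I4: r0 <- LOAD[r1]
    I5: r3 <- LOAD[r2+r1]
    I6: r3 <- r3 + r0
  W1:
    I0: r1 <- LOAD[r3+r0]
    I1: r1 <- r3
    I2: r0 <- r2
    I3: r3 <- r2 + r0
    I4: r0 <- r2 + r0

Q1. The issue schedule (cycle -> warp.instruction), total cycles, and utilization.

cycle 0: W0.I0
cycle 1: W1.I0
cycle 2: W0.I1
cycle 3: W0.I2
cycle 4: idle
cycle 5: W1.I1
cycle 6: W1.I2
cycle 7: W0.I3
cycle 8: W1.I3
cycle 9: W0.I4
cycle 10: W1.I4
cycle 11: W0.I5
cycle 12: idle
cycle 13: idle
cycle 14: idle
cycle 15: W0.I6

Answer: 16 cycles, utilization 3/4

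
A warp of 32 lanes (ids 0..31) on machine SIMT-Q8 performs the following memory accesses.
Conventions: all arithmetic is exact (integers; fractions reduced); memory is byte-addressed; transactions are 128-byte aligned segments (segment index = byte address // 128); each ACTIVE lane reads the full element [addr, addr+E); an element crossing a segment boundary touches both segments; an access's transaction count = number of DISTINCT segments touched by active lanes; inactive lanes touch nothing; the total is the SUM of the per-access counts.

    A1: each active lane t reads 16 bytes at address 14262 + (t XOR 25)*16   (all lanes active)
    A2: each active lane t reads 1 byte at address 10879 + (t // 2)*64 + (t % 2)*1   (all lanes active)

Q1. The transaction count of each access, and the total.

A1: 5 transactions
A2: 9 transactions

Answer: 5,9; total 14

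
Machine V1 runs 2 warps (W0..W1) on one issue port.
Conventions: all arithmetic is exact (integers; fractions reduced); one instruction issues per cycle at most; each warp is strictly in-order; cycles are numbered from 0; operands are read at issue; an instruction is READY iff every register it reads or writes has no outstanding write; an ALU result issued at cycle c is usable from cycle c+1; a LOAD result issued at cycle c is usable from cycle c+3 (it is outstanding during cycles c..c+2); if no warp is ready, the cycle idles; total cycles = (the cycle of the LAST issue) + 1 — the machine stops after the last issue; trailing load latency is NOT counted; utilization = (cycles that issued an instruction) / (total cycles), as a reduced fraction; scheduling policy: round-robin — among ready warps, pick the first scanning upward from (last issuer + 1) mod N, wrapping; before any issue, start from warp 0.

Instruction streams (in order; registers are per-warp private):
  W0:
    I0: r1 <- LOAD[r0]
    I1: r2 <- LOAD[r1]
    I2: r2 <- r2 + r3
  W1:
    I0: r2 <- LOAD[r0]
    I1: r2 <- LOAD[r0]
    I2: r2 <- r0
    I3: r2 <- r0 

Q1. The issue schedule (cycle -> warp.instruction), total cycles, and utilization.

cycle 0: W0.I0
cycle 1: W1.I0
cycle 2: idle
cycle 3: W0.I1
cycle 4: W1.I1
cycle 5: idle
cycle 6: W0.I2
cycle 7: W1.I2
cycle 8: W1.I3

Answer: 9 cycles, utilization 7/9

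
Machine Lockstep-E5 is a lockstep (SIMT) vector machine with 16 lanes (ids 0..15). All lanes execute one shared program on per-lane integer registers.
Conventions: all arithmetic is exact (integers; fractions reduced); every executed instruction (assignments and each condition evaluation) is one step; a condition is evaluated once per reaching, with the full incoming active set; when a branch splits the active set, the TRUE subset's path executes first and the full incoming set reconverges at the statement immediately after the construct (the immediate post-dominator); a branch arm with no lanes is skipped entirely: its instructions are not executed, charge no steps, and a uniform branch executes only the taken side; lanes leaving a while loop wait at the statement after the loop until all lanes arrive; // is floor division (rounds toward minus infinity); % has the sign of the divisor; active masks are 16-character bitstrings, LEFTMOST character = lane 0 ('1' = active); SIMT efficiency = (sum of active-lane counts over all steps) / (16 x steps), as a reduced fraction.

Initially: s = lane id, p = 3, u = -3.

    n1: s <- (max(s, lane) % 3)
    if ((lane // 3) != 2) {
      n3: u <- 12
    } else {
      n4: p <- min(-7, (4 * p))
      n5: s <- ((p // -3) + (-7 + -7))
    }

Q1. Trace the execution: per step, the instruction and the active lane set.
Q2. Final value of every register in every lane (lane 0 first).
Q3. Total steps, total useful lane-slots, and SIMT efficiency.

step 0: s <- (max(s, lane) % 3)      1111111111111111
step 1: eval ((lane // 3) != 2)      1111111111111111
step 2: u <- 12                      1111110001111111
step 3: p <- min(-7, (4 * p))        0000001110000000
step 4: s <- ((p // -3) + (-7 + -7)) 0000001110000000

Answer: 5 steps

s: 0,1,2,0,1,2,-12,-12,-12,0,1,2,0,1,2,0
p: 3,3,3,3,3,3,-7,-7,-7,3,3,3,3,3,3,3
u: 12,12,12,12,12,12,-3,-3,-3,12,12,12,12,12,12,12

steps = 5; useful = 51; efficiency = 51/80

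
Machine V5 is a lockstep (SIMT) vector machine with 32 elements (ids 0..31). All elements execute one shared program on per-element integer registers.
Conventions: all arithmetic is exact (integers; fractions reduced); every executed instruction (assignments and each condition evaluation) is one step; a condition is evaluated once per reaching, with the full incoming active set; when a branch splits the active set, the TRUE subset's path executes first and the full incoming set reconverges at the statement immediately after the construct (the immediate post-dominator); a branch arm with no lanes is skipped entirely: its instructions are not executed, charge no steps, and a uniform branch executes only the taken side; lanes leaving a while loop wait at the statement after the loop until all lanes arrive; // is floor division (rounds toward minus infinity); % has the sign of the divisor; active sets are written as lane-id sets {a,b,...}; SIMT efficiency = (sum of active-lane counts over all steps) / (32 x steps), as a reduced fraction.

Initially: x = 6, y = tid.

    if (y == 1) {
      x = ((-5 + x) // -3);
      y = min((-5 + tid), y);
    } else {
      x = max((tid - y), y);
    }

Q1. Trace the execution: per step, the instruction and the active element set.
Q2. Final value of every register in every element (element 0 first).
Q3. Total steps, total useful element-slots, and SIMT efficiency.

step 0: eval (y == 1)                {0,1,2,3,4,5,6,7,8,9,10,11,12,13,14,15,16,17,18,19,20,21,22,23,24,25,26,27,28,29,30,31}
step 1: x <- ((-5 + x) // -3)        {1}
step 2: y <- min((-5 + tid), y)      {1}
step 3: x <- max((tid - y), y)       {0,2,3,4,5,6,7,8,9,10,11,12,13,14,15,16,17,18,19,20,21,22,23,24,25,26,27,28,29,30,31}

Answer: 4 steps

x: 0,-1,2,3,4,5,6,7,8,9,10,11,12,13,14,15,16,17,18,19,20,21,22,23,24,25,26,27,28,29,30,31
y: 0,-4,2,3,4,5,6,7,8,9,10,11,12,13,14,15,16,17,18,19,20,21,22,23,24,25,26,27,28,29,30,31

steps = 4; useful = 65; efficiency = 65/128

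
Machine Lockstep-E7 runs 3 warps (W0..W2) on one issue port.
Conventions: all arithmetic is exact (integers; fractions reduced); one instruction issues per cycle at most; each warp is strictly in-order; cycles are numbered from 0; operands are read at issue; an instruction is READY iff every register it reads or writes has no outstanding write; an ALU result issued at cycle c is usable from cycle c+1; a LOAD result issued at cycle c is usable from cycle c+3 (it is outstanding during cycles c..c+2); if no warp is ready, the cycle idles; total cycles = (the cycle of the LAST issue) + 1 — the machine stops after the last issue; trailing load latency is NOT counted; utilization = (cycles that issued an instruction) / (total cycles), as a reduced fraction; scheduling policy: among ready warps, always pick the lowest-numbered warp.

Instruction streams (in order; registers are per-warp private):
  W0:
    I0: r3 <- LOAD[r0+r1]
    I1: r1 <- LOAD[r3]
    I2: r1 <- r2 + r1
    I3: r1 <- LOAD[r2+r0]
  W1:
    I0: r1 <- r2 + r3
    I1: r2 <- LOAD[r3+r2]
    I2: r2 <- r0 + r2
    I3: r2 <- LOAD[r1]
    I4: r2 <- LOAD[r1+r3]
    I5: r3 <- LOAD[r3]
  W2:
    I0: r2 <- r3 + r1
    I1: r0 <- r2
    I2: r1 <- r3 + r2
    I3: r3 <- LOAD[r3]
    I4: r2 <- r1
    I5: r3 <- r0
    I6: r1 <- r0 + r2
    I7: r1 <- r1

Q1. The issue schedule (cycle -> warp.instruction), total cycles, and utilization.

cycle 0: W0.I0
cycle 1: W1.I0
cycle 2: W1.I1
cycle 3: W0.I1
cycle 4: W2.I0
cycle 5: W1.I2
cycle 6: W0.I2
cycle 7: W0.I3
cycle 8: W1.I3
cycle 9: W2.I1
cycle 10: W2.I2
cycle 11: W1.I4
cycle 12: W1.I5
cycle 13: W2.I3
cycle 14: W2.I4
cycle 15: idle
cycle 16: W2.I5
cycle 17: W2.I6
cycle 18: W2.I7

Answer: 19 cycles, utilization 18/19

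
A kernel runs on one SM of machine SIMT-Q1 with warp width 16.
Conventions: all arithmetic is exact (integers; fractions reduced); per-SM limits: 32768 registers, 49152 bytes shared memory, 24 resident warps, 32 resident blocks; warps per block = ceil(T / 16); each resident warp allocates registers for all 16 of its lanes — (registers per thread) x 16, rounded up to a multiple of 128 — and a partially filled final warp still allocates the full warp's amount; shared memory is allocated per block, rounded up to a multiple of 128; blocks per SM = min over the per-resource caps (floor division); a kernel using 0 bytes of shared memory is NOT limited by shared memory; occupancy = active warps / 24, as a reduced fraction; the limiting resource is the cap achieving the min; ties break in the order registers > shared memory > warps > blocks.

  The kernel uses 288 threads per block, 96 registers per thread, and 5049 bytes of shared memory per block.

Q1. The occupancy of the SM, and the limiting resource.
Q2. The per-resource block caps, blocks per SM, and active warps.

Answer: occupancy 3/4, limited by registers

registers: 1 block
shared memory: 9 blocks
warps: 1 block
blocks: 32 blocks

Answer: 1 block, 18 active warps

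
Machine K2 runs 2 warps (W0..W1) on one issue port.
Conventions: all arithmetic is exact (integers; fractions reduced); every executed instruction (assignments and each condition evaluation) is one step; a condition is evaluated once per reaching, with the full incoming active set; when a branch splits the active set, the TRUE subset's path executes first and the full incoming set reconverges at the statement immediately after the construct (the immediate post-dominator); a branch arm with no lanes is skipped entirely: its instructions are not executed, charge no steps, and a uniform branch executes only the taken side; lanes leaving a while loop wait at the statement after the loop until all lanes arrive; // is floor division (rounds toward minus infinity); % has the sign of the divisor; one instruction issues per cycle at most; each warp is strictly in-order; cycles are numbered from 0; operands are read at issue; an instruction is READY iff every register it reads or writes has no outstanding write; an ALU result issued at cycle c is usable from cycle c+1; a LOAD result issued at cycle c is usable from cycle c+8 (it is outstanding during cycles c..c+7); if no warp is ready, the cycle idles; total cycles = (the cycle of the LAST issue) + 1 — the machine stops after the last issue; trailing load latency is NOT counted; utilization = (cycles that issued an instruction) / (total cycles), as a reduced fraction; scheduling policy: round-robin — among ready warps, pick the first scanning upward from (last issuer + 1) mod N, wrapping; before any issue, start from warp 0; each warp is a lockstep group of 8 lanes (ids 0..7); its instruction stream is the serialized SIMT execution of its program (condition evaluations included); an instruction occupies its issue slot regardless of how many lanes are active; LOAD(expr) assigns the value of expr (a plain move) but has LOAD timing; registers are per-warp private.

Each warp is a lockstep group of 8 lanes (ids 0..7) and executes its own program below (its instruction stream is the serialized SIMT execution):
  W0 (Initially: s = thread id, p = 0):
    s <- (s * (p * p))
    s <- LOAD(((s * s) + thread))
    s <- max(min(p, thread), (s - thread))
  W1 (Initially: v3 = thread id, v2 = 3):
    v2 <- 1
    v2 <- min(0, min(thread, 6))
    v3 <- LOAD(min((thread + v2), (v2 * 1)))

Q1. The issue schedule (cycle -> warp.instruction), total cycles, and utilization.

cycle 0: W0.I0
cycle 1: W1.I0
cycle 2: W0.I1
cycle 3: W1.I1
cycle 4: W1.I2
cycle 5: idle
cycle 6: idle
cycle 7: idle
cycle 8: idle
cycle 9: idle
cycle 10: W0.I2

Answer: 11 cycles, utilization 6/11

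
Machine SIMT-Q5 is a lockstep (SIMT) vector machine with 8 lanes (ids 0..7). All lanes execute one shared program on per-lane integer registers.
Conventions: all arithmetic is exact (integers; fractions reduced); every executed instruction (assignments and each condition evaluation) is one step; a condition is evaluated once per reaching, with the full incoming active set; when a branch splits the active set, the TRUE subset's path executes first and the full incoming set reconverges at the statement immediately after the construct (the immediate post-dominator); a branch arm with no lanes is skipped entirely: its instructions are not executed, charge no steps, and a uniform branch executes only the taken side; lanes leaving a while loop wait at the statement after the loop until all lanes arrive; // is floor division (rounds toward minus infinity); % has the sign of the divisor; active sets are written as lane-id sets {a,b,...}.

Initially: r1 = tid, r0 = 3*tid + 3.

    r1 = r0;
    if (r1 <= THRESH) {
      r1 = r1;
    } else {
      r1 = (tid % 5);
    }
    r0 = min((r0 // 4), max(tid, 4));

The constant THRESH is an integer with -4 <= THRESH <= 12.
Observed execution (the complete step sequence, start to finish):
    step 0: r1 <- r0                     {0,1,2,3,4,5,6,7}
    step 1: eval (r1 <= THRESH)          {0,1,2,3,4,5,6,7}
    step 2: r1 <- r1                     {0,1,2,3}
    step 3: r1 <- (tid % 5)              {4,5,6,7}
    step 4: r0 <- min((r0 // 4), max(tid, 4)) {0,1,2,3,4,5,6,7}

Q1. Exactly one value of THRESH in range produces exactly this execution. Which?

Answer: THRESH = 12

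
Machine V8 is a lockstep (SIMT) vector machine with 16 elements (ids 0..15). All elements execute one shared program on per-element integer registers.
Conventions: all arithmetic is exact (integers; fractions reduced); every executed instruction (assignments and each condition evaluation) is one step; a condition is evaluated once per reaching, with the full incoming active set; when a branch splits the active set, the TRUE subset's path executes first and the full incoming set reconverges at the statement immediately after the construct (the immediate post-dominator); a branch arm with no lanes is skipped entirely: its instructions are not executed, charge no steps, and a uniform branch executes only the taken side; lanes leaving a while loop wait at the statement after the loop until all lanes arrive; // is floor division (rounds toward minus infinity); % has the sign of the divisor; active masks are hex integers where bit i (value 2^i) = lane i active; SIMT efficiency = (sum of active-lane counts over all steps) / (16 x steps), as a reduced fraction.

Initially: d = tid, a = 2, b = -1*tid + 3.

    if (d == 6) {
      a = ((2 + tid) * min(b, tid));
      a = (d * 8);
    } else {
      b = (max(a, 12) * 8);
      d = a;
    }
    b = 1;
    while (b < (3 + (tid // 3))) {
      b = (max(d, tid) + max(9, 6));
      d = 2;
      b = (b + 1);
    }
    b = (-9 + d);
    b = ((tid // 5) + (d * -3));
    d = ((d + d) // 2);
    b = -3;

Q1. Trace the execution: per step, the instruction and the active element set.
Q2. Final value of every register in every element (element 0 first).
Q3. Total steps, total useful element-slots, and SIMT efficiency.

step 0: eval (d == 6)                0xffff
step 1: a <- ((2 + tid) * min(b, tid)) 0x0040
step 2: a <- (d * 8)                 0x0040
step 3: b <- (max(a, 12) * 8)        0xffbf
step 4: d <- a                       0xffbf
step 5: b <- 1                       0xffff
step 6: eval (b < (3 + (tid // 3)))  0xffff
step 7: b <- (max(d, tid) + max(9, 6)) 0xffff
step 8: d <- 2                       0xffff
step 9: b <- (b + 1)                 0xffff
step 10: eval (b < (3 + (tid // 3)))  0xffff
step 11: b <- (-9 + d)                0xffff
step 12: b <- ((tid // 5) + (d * -3)) 0xffff
step 13: d <- ((d + d) // 2)          0xffff
step 14: b <- -3                      0xffff

Answer: 15 steps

d: 2,2,2,2,2,2,2,2,2,2,2,2,2,2,2,2
a: 2,2,2,2,2,2,48,2,2,2,2,2,2,2,2,2
b: -3,-3,-3,-3,-3,-3,-3,-3,-3,-3,-3,-3,-3,-3,-3,-3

steps = 15; useful = 208; efficiency = 208/240 = 13/15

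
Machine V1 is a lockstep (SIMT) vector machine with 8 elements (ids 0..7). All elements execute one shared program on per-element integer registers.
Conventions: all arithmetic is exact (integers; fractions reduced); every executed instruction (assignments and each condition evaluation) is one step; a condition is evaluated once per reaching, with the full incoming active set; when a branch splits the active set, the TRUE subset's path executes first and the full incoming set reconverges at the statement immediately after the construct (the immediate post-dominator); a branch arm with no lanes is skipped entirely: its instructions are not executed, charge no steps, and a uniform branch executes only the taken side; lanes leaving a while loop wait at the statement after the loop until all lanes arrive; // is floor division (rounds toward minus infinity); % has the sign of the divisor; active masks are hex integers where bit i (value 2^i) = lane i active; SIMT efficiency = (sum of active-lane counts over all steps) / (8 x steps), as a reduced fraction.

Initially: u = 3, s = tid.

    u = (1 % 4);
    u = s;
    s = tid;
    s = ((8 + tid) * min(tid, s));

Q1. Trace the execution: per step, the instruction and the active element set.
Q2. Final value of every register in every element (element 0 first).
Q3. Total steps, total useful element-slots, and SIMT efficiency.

step 0: u <- (1 % 4)                 0xff
step 1: u <- s                       0xff
step 2: s <- tid                     0xff
step 3: s <- ((8 + tid) * min(tid, s)) 0xff

Answer: 4 steps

u: 0,1,2,3,4,5,6,7
s: 0,9,20,33,48,65,84,105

steps = 4; useful = 32; efficiency = 32/32 = 1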